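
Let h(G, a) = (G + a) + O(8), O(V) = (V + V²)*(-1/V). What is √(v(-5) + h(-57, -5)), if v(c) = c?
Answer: 2*I*√19 ≈ 8.7178*I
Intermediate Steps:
O(V) = -(V + V²)/V
h(G, a) = -9 + G + a (h(G, a) = (G + a) + (-1 - 1*8) = (G + a) + (-1 - 8) = (G + a) - 9 = -9 + G + a)
√(v(-5) + h(-57, -5)) = √(-5 + (-9 - 57 - 5)) = √(-5 - 71) = √(-76) = 2*I*√19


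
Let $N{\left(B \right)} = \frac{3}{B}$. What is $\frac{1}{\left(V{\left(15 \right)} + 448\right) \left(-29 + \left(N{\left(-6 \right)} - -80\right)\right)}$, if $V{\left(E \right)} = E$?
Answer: $\frac{2}{46763} \approx 4.2769 \cdot 10^{-5}$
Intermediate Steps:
$\frac{1}{\left(V{\left(15 \right)} + 448\right) \left(-29 + \left(N{\left(-6 \right)} - -80\right)\right)} = \frac{1}{\left(15 + 448\right) \left(-29 + \left(\frac{3}{-6} - -80\right)\right)} = \frac{1}{463 \left(-29 + \left(3 \left(- \frac{1}{6}\right) + 80\right)\right)} = \frac{1}{463 \left(-29 + \left(- \frac{1}{2} + 80\right)\right)} = \frac{1}{463 \left(-29 + \frac{159}{2}\right)} = \frac{1}{463 \cdot \frac{101}{2}} = \frac{1}{\frac{46763}{2}} = \frac{2}{46763}$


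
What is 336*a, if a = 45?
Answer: 15120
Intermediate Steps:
336*a = 336*45 = 15120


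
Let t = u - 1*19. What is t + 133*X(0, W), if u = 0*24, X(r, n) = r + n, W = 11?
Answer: 1444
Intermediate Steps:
X(r, n) = n + r
u = 0
t = -19 (t = 0 - 1*19 = 0 - 19 = -19)
t + 133*X(0, W) = -19 + 133*(11 + 0) = -19 + 133*11 = -19 + 1463 = 1444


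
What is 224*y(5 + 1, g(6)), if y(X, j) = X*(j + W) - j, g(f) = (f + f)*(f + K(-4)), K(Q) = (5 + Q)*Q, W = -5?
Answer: 20160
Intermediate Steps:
K(Q) = Q*(5 + Q)
g(f) = 2*f*(-4 + f) (g(f) = (f + f)*(f - 4*(5 - 4)) = (2*f)*(f - 4*1) = (2*f)*(f - 4) = (2*f)*(-4 + f) = 2*f*(-4 + f))
y(X, j) = -j + X*(-5 + j) (y(X, j) = X*(j - 5) - j = X*(-5 + j) - j = -j + X*(-5 + j))
224*y(5 + 1, g(6)) = 224*(-2*6*(-4 + 6) - 5*(5 + 1) + (5 + 1)*(2*6*(-4 + 6))) = 224*(-2*6*2 - 5*6 + 6*(2*6*2)) = 224*(-1*24 - 30 + 6*24) = 224*(-24 - 30 + 144) = 224*90 = 20160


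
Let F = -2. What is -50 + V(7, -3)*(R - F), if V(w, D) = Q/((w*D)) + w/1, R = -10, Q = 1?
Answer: -2218/21 ≈ -105.62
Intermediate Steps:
V(w, D) = w + 1/(D*w) (V(w, D) = 1/(w*D) + w/1 = 1/(D*w) + w*1 = 1*(1/(D*w)) + w = 1/(D*w) + w = w + 1/(D*w))
-50 + V(7, -3)*(R - F) = -50 + (7 + 1/(-3*7))*(-10 - 1*(-2)) = -50 + (7 - ⅓*⅐)*(-10 + 2) = -50 + (7 - 1/21)*(-8) = -50 + (146/21)*(-8) = -50 - 1168/21 = -2218/21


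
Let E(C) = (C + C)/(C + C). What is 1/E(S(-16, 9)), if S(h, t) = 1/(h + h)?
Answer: 1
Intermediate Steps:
S(h, t) = 1/(2*h)
E(C) = 1 (E(C) = (2*C)/((2*C)) = (2*C)*(1/(2*C)) = 1)
1/E(S(-16, 9)) = 1/1 = 1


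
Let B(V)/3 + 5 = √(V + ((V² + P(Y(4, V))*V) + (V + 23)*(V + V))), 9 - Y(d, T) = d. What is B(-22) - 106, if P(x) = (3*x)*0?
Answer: -121 + 3*√418 ≈ -59.665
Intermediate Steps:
Y(d, T) = 9 - d
P(x) = 0
B(V) = -15 + 3*√(V + V² + 2*V*(23 + V)) (B(V) = -15 + 3*√(V + ((V² + 0*V) + (V + 23)*(V + V))) = -15 + 3*√(V + ((V² + 0) + (23 + V)*(2*V))) = -15 + 3*√(V + (V² + 2*V*(23 + V))) = -15 + 3*√(V + V² + 2*V*(23 + V)))
B(-22) - 106 = (-15 + 3*√(-22*(47 + 3*(-22)))) - 106 = (-15 + 3*√(-22*(47 - 66))) - 106 = (-15 + 3*√(-22*(-19))) - 106 = (-15 + 3*√418) - 106 = -121 + 3*√418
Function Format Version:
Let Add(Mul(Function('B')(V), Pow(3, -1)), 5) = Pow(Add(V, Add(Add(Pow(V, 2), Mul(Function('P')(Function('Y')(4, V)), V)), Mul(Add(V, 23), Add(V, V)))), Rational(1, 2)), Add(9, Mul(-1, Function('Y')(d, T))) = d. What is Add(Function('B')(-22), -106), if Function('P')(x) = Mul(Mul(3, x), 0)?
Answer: Add(-121, Mul(3, Pow(418, Rational(1, 2)))) ≈ -59.665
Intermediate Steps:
Function('Y')(d, T) = Add(9, Mul(-1, d))
Function('P')(x) = 0
Function('B')(V) = Add(-15, Mul(3, Pow(Add(V, Pow(V, 2), Mul(2, V, Add(23, V))), Rational(1, 2)))) (Function('B')(V) = Add(-15, Mul(3, Pow(Add(V, Add(Add(Pow(V, 2), Mul(0, V)), Mul(Add(V, 23), Add(V, V)))), Rational(1, 2)))) = Add(-15, Mul(3, Pow(Add(V, Add(Add(Pow(V, 2), 0), Mul(Add(23, V), Mul(2, V)))), Rational(1, 2)))) = Add(-15, Mul(3, Pow(Add(V, Add(Pow(V, 2), Mul(2, V, Add(23, V)))), Rational(1, 2)))) = Add(-15, Mul(3, Pow(Add(V, Pow(V, 2), Mul(2, V, Add(23, V))), Rational(1, 2)))))
Add(Function('B')(-22), -106) = Add(Add(-15, Mul(3, Pow(Mul(-22, Add(47, Mul(3, -22))), Rational(1, 2)))), -106) = Add(Add(-15, Mul(3, Pow(Mul(-22, Add(47, -66)), Rational(1, 2)))), -106) = Add(Add(-15, Mul(3, Pow(Mul(-22, -19), Rational(1, 2)))), -106) = Add(Add(-15, Mul(3, Pow(418, Rational(1, 2)))), -106) = Add(-121, Mul(3, Pow(418, Rational(1, 2))))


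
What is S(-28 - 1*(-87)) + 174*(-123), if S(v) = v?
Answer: -21343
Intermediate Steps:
S(-28 - 1*(-87)) + 174*(-123) = (-28 - 1*(-87)) + 174*(-123) = (-28 + 87) - 21402 = 59 - 21402 = -21343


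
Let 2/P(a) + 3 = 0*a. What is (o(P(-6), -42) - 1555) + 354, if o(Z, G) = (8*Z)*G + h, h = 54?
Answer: -923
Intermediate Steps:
P(a) = -2/3 (P(a) = 2/(-3 + 0*a) = 2/(-3 + 0) = 2/(-3) = 2*(-1/3) = -2/3)
o(Z, G) = 54 + 8*G*Z (o(Z, G) = (8*Z)*G + 54 = 8*G*Z + 54 = 54 + 8*G*Z)
(o(P(-6), -42) - 1555) + 354 = ((54 + 8*(-42)*(-2/3)) - 1555) + 354 = ((54 + 224) - 1555) + 354 = (278 - 1555) + 354 = -1277 + 354 = -923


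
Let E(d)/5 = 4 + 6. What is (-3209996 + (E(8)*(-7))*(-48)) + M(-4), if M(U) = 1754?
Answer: -3191442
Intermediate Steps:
E(d) = 50 (E(d) = 5*(4 + 6) = 5*10 = 50)
(-3209996 + (E(8)*(-7))*(-48)) + M(-4) = (-3209996 + (50*(-7))*(-48)) + 1754 = (-3209996 - 350*(-48)) + 1754 = (-3209996 + 16800) + 1754 = -3193196 + 1754 = -3191442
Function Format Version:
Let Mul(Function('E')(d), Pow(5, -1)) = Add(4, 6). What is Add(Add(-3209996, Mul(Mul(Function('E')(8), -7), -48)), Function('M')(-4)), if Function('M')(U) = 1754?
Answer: -3191442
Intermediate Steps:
Function('E')(d) = 50 (Function('E')(d) = Mul(5, Add(4, 6)) = Mul(5, 10) = 50)
Add(Add(-3209996, Mul(Mul(Function('E')(8), -7), -48)), Function('M')(-4)) = Add(Add(-3209996, Mul(Mul(50, -7), -48)), 1754) = Add(Add(-3209996, Mul(-350, -48)), 1754) = Add(Add(-3209996, 16800), 1754) = Add(-3193196, 1754) = -3191442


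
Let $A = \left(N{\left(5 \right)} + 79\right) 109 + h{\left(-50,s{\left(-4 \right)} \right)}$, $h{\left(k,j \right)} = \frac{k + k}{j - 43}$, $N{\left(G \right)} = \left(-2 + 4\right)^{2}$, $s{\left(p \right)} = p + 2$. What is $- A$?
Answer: $- \frac{81443}{9} \approx -9049.2$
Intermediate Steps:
$s{\left(p \right)} = 2 + p$
$N{\left(G \right)} = 4$ ($N{\left(G \right)} = 2^{2} = 4$)
$h{\left(k,j \right)} = \frac{2 k}{-43 + j}$
$A = \frac{81443}{9}$ ($A = \left(4 + 79\right) 109 + 2 \left(-50\right) \frac{1}{-43 + \left(2 - 4\right)} = 83 \cdot 109 + 2 \left(-50\right) \frac{1}{-43 - 2} = 9047 + 2 \left(-50\right) \frac{1}{-45} = 9047 + 2 \left(-50\right) \left(- \frac{1}{45}\right) = 9047 + \frac{20}{9} = \frac{81443}{9} \approx 9049.2$)
$- A = \left(-1\right) \frac{81443}{9} = - \frac{81443}{9}$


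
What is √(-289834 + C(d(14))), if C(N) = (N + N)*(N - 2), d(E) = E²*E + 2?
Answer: 3*√1642246 ≈ 3844.5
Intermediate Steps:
d(E) = 2 + E³ (d(E) = E³ + 2 = 2 + E³)
C(N) = 2*N*(-2 + N) (C(N) = (2*N)*(-2 + N) = 2*N*(-2 + N))
√(-289834 + C(d(14))) = √(-289834 + 2*(2 + 14³)*(-2 + (2 + 14³))) = √(-289834 + 2*(2 + 2744)*(-2 + (2 + 2744))) = √(-289834 + 2*2746*(-2 + 2746)) = √(-289834 + 2*2746*2744) = √(-289834 + 15070048) = √14780214 = 3*√1642246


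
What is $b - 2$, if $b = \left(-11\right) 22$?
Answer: $-244$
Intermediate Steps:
$b = -242$
$b - 2 = -242 - 2 = -244$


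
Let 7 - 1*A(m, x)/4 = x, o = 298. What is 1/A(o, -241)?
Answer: 1/992 ≈ 0.0010081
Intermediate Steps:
A(m, x) = 28 - 4*x
1/A(o, -241) = 1/(28 - 4*(-241)) = 1/(28 + 964) = 1/992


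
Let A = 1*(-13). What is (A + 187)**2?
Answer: 30276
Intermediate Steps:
A = -13
(A + 187)**2 = (-13 + 187)**2 = 174**2 = 30276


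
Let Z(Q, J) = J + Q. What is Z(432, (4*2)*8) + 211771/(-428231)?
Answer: 212190805/428231 ≈ 495.51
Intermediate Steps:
Z(432, (4*2)*8) + 211771/(-428231) = ((4*2)*8 + 432) + 211771/(-428231) = (8*8 + 432) + 211771*(-1/428231) = (64 + 432) - 211771/428231 = 496 - 211771/428231 = 212190805/428231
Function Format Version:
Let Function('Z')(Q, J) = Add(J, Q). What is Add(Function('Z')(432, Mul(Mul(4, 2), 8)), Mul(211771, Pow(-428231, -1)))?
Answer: Rational(212190805, 428231) ≈ 495.51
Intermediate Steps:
Add(Function('Z')(432, Mul(Mul(4, 2), 8)), Mul(211771, Pow(-428231, -1))) = Add(Add(Mul(Mul(4, 2), 8), 432), Mul(211771, Pow(-428231, -1))) = Add(Add(Mul(8, 8), 432), Mul(211771, Rational(-1, 428231))) = Add(Add(64, 432), Rational(-211771, 428231)) = Add(496, Rational(-211771, 428231)) = Rational(212190805, 428231)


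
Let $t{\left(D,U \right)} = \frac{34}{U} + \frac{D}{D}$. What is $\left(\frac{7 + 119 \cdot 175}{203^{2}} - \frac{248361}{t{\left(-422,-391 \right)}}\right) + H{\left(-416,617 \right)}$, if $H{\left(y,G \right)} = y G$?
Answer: $- \frac{3112374029}{5887} \approx -5.2869 \cdot 10^{5}$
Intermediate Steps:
$t{\left(D,U \right)} = 1 + \frac{34}{U}$ ($t{\left(D,U \right)} = \frac{34}{U} + 1 = 1 + \frac{34}{U}$)
$H{\left(y,G \right)} = G y$
$\left(\frac{7 + 119 \cdot 175}{203^{2}} - \frac{248361}{t{\left(-422,-391 \right)}}\right) + H{\left(-416,617 \right)} = \left(\frac{7 + 119 \cdot 175}{203^{2}} - \frac{248361}{\frac{1}{-391} \left(34 - 391\right)}\right) + 617 \left(-416\right) = \left(\frac{7 + 20825}{41209} - \frac{248361}{\left(- \frac{1}{391}\right) \left(-357\right)}\right) - 256672 = \left(20832 \cdot \frac{1}{41209} - \frac{248361}{\frac{21}{23}}\right) - 256672 = \left(\frac{2976}{5887} - \frac{1904101}{7}\right) - 256672 = - \frac{1601345965}{5887} - 256672 = - \frac{3112374029}{5887}$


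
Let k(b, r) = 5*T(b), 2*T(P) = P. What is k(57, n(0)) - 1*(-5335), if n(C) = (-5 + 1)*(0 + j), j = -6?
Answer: 10955/2 ≈ 5477.5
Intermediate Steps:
T(P) = P/2
n(C) = 24 (n(C) = (-5 + 1)*(0 - 6) = -4*(-6) = 24)
k(b, r) = 5*b/2 (k(b, r) = 5*(b/2) = 5*b/2)
k(57, n(0)) - 1*(-5335) = (5/2)*57 - 1*(-5335) = 285/2 + 5335 = 10955/2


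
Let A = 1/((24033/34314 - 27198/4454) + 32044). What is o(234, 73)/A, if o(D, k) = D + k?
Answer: 250542919160853/25472426 ≈ 9.8358e+6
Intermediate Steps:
A = 25472426/816100713879 (A = 1/((24033*(1/34314) - 27198*1/4454) + 32044) = 1/((8011/11438 - 13599/2227) + 32044) = 1/(-137704865/25472426 + 32044) = 1/(816100713879/25472426) = 25472426/816100713879 ≈ 3.1212e-5)
o(234, 73)/A = (234 + 73)/(25472426/816100713879) = 307*(816100713879/25472426) = 250542919160853/25472426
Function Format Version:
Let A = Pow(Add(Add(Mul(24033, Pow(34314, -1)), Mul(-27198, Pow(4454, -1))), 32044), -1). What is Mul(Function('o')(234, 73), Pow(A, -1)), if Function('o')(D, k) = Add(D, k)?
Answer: Rational(250542919160853, 25472426) ≈ 9.8358e+6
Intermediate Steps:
A = Rational(25472426, 816100713879) (A = Pow(Add(Add(Mul(24033, Rational(1, 34314)), Mul(-27198, Rational(1, 4454))), 32044), -1) = Pow(Add(Add(Rational(8011, 11438), Rational(-13599, 2227)), 32044), -1) = Pow(Add(Rational(-137704865, 25472426), 32044), -1) = Pow(Rational(816100713879, 25472426), -1) = Rational(25472426, 816100713879) ≈ 3.1212e-5)
Mul(Function('o')(234, 73), Pow(A, -1)) = Mul(Add(234, 73), Pow(Rational(25472426, 816100713879), -1)) = Mul(307, Rational(816100713879, 25472426)) = Rational(250542919160853, 25472426)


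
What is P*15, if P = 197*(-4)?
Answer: -11820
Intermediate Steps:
P = -788
P*15 = -788*15 = -11820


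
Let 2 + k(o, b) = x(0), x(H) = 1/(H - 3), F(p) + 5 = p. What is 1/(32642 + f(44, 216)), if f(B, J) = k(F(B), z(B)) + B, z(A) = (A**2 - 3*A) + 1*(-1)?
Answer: 3/98051 ≈ 3.0596e-5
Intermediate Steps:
z(A) = -1 + A**2 - 3*A (z(A) = (A**2 - 3*A) - 1 = -1 + A**2 - 3*A)
F(p) = -5 + p
x(H) = 1/(-3 + H)
k(o, b) = -7/3 (k(o, b) = -2 + 1/(-3 + 0) = -2 + 1/(-3) = -2 - 1/3 = -7/3)
f(B, J) = -7/3 + B
1/(32642 + f(44, 216)) = 1/(32642 + (-7/3 + 44)) = 1/(32642 + 125/3) = 1/(98051/3) = 3/98051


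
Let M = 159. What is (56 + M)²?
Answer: 46225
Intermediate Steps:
(56 + M)² = (56 + 159)² = 215² = 46225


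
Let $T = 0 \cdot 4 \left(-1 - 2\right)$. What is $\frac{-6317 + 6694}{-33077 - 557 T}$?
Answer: $- \frac{377}{33077} \approx -0.011398$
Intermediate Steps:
$T = 0$ ($T = 0 \left(-3\right) = 0$)
$\frac{-6317 + 6694}{-33077 - 557 T} = \frac{-6317 + 6694}{-33077 - 0} = \frac{377}{-33077 + 0} = \frac{377}{-33077} = 377 \left(- \frac{1}{33077}\right) = - \frac{377}{33077}$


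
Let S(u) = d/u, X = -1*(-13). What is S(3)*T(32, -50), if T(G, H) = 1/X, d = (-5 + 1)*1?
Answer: -4/39 ≈ -0.10256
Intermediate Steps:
X = 13
d = -4 (d = -4*1 = -4)
S(u) = -4/u
T(G, H) = 1/13
S(3)*T(32, -50) = -4/3*(1/13) = -4*1/3*(1/13) = -4/3*1/13 = -4/39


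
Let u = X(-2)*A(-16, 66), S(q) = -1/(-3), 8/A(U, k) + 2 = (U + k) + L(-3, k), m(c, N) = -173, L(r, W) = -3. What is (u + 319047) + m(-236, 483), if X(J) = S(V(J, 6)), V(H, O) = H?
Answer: 43047998/135 ≈ 3.1887e+5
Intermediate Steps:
A(U, k) = 8/(-5 + U + k) (A(U, k) = 8/(-2 + ((U + k) - 3)) = 8/(-2 + (-3 + U + k)) = 8/(-5 + U + k))
S(q) = ⅓ (S(q) = -1*(-⅓) = ⅓)
X(J) = ⅓
u = 8/135 (u = (8/(-5 - 16 + 66))/3 = (8/45)/3 = (8*(1/45))/3 = (⅓)*(8/45) = 8/135 ≈ 0.059259)
(u + 319047) + m(-236, 483) = (8/135 + 319047) - 173 = 43071353/135 - 173 = 43047998/135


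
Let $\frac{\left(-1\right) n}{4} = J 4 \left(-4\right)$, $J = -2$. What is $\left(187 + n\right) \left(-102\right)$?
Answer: $-6018$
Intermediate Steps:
$n = -128$ ($n = - 4 \left(-2\right) 4 \left(-4\right) = - 4 \left(\left(-8\right) \left(-4\right)\right) = \left(-4\right) 32 = -128$)
$\left(187 + n\right) \left(-102\right) = \left(187 - 128\right) \left(-102\right) = 59 \left(-102\right) = -6018$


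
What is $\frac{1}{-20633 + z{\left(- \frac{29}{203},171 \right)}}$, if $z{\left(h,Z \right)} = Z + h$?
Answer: $- \frac{7}{143235} \approx -4.8871 \cdot 10^{-5}$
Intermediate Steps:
$\frac{1}{-20633 + z{\left(- \frac{29}{203},171 \right)}} = \frac{1}{-20633 + \left(171 - \frac{29}{203}\right)} = \frac{1}{-20633 + \left(171 - \frac{1}{7}\right)} = \frac{1}{-20633 + \frac{1196}{7}} = \frac{1}{- \frac{143235}{7}} = - \frac{7}{143235}$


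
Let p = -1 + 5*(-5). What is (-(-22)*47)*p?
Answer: -26884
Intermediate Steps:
p = -26 (p = -1 - 25 = -26)
(-(-22)*47)*p = -(-22)*47*(-26) = -22*(-47)*(-26) = 1034*(-26) = -26884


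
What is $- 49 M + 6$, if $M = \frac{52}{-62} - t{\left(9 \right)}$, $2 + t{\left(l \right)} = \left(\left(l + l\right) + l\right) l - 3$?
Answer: $\frac{362982}{31} \approx 11709.0$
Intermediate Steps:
$t{\left(l \right)} = -5 + 3 l^{2}$ ($t{\left(l \right)} = -2 + \left(\left(\left(l + l\right) + l\right) l - 3\right) = -2 + \left(\left(2 l + l\right) l - 3\right) = -2 + \left(3 l l - 3\right) = -2 + \left(3 l^{2} - 3\right) = -2 + \left(-3 + 3 l^{2}\right) = -5 + 3 l^{2}$)
$M = - \frac{7404}{31}$ ($M = \frac{52}{-62} - \left(-5 + 3 \cdot 9^{2}\right) = 52 \left(- \frac{1}{62}\right) - \left(-5 + 3 \cdot 81\right) = - \frac{26}{31} - \left(-5 + 243\right) = - \frac{26}{31} - 238 = - \frac{7404}{31} \approx -238.84$)
$- 49 M + 6 = \left(-49\right) \left(- \frac{7404}{31}\right) + 6 = \frac{362796}{31} + 6 = \frac{362982}{31}$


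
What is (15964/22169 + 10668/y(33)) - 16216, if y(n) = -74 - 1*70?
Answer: -4333426721/266028 ≈ -16289.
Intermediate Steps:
y(n) = -144 (y(n) = -74 - 70 = -144)
(15964/22169 + 10668/y(33)) - 16216 = (15964/22169 + 10668/(-144)) - 16216 = (15964*(1/22169) + 10668*(-1/144)) - 16216 = (15964/22169 - 889/12) - 16216 = -19516673/266028 - 16216 = -4333426721/266028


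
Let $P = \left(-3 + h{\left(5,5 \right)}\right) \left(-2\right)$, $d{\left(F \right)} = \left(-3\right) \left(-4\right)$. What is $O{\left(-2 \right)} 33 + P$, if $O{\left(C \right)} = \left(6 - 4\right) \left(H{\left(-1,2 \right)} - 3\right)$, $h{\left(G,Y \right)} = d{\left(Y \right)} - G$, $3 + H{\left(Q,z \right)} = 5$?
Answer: $-74$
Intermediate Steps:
$d{\left(F \right)} = 12$
$H{\left(Q,z \right)} = 2$ ($H{\left(Q,z \right)} = -3 + 5 = 2$)
$h{\left(G,Y \right)} = 12 - G$
$O{\left(C \right)} = -2$ ($O{\left(C \right)} = \left(6 - 4\right) \left(2 - 3\right) = 2 \left(-1\right) = -2$)
$P = -8$ ($P = \left(-3 + \left(12 - 5\right)\right) \left(-2\right) = \left(-3 + 7\right) \left(-2\right) = 4 \left(-2\right) = -8$)
$O{\left(-2 \right)} 33 + P = \left(-2\right) 33 - 8 = -66 - 8 = -74$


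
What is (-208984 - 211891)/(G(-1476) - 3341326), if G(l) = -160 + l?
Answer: 60125/477566 ≈ 0.12590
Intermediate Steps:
(-208984 - 211891)/(G(-1476) - 3341326) = (-208984 - 211891)/((-160 - 1476) - 3341326) = -420875/(-1636 - 3341326) = -420875/(-3342962) = -420875*(-1/3342962) = 60125/477566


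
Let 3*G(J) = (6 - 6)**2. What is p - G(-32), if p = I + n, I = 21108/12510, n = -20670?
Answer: -43093432/2085 ≈ -20668.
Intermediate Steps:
I = 3518/2085 (I = 21108*(1/12510) = 3518/2085 ≈ 1.6873)
G(J) = 0 (G(J) = (6 - 6)**2/3 = (1/3)*0**2 = (1/3)*0 = 0)
p = -43093432/2085 (p = 3518/2085 - 20670 = -43093432/2085 ≈ -20668.)
p - G(-32) = -43093432/2085 - 1*0 = -43093432/2085 + 0 = -43093432/2085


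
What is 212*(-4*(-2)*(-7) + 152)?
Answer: 20352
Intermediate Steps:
212*(-4*(-2)*(-7) + 152) = 212*(8*(-7) + 152) = 212*(-56 + 152) = 212*96 = 20352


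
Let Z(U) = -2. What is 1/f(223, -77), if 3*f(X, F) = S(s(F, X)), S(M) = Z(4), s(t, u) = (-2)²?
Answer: -3/2 ≈ -1.5000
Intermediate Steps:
s(t, u) = 4
S(M) = -2
f(X, F) = -⅔ (f(X, F) = (⅓)*(-2) = -⅔)
1/f(223, -77) = 1/(-⅔) = -3/2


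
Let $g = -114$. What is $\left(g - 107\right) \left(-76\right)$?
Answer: $16796$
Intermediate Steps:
$\left(g - 107\right) \left(-76\right) = \left(-114 - 107\right) \left(-76\right) = \left(-221\right) \left(-76\right) = 16796$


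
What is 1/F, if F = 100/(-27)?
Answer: -27/100 ≈ -0.27000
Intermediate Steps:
F = -100/27 (F = -1/27*100 = -100/27 ≈ -3.7037)
1/F = 1/(-100/27) = -27/100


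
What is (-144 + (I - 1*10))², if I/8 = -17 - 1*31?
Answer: 289444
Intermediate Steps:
I = -384 (I = 8*(-17 - 1*31) = 8*(-17 - 31) = 8*(-48) = -384)
(-144 + (I - 1*10))² = (-144 + (-384 - 1*10))² = (-144 + (-384 - 10))² = (-144 - 394)² = (-538)² = 289444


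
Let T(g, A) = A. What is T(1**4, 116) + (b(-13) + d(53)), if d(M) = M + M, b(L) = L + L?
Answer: 196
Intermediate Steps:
b(L) = 2*L
d(M) = 2*M
T(1**4, 116) + (b(-13) + d(53)) = 116 + (2*(-13) + 2*53) = 116 + (-26 + 106) = 116 + 80 = 196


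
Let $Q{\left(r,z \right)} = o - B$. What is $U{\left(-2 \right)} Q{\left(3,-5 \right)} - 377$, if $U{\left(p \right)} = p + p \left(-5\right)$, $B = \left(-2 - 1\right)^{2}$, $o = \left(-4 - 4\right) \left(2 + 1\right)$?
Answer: $-641$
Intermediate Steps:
$o = -24$ ($o = \left(-8\right) 3 = -24$)
$B = 9$ ($B = \left(-3\right)^{2} = 9$)
$U{\left(p \right)} = - 4 p$ ($U{\left(p \right)} = p - 5 p = - 4 p$)
$Q{\left(r,z \right)} = -33$ ($Q{\left(r,z \right)} = -24 - 9 = -33$)
$U{\left(-2 \right)} Q{\left(3,-5 \right)} - 377 = \left(-4\right) \left(-2\right) \left(-33\right) - 377 = 8 \left(-33\right) - 377 = -264 - 377 = -641$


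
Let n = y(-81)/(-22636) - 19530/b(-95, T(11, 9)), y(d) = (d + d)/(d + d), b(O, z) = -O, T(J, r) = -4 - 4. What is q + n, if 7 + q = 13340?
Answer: 5645893737/430084 ≈ 13127.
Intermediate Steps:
T(J, r) = -8
q = 13333 (q = -7 + 13340 = 13333)
y(d) = 1 (y(d) = (2*d)/((2*d)) = (2*d)*(1/(2*d)) = 1)
n = -88416235/430084 (n = 1/(-22636) - 19530/((-1*(-95))) = 1*(-1/22636) - 19530/95 = -1/22636 - 19530*1/95 = -1/22636 - 3906/19 = -88416235/430084 ≈ -205.58)
q + n = 13333 - 88416235/430084 = 5645893737/430084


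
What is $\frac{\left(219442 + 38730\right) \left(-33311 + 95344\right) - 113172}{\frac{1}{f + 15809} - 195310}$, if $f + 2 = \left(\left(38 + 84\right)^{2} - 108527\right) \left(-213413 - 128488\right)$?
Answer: $- \frac{512748925469222679600}{6253172136106499} \approx -81998.0$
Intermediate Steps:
$f = 32016635341$ ($f = -2 + \left(\left(38 + 84\right)^{2} - 108527\right) \left(-213413 - 128488\right) = -2 + \left(122^{2} - 108527\right) \left(-341901\right) = -2 + \left(14884 - 108527\right) \left(-341901\right) = -2 - -32016635343 = -2 + 32016635343 = 32016635341$)
$\frac{\left(219442 + 38730\right) \left(-33311 + 95344\right) - 113172}{\frac{1}{f + 15809} - 195310} = \frac{\left(219442 + 38730\right) \left(-33311 + 95344\right) - 113172}{\frac{1}{32016635341 + 15809} - 195310} = \frac{258172 \cdot 62033 - 113172}{\frac{1}{32016651150} - 195310} = \frac{16015183676 - 113172}{\frac{1}{32016651150} - 195310} = \frac{16015070504}{- \frac{6253172136106499}{32016651150}} = 16015070504 \left(- \frac{32016651150}{6253172136106499}\right) = - \frac{512748925469222679600}{6253172136106499}$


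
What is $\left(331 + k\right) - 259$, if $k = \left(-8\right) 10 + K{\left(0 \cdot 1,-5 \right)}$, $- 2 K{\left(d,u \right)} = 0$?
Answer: $-8$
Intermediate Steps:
$K{\left(d,u \right)} = 0$ ($K{\left(d,u \right)} = \left(- \frac{1}{2}\right) 0 = 0$)
$k = -80$ ($k = \left(-8\right) 10 + 0 = -80 + 0 = -80$)
$\left(331 + k\right) - 259 = \left(331 - 80\right) - 259 = 251 - 259 = -8$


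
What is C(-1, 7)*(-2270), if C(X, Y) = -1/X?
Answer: -2270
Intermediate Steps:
C(-1, 7)*(-2270) = -1/(-1)*(-2270) = -1*(-1)*(-2270) = 1*(-2270) = -2270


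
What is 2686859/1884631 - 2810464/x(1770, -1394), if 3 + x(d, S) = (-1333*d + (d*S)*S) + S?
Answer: 1318555166731069/925398759487729 ≈ 1.4249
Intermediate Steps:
x(d, S) = -3 + S - 1333*d + d*S² (x(d, S) = -3 + ((-1333*d + (d*S)*S) + S) = -3 + ((-1333*d + (S*d)*S) + S) = -3 + ((-1333*d + d*S²) + S) = -3 + (S - 1333*d + d*S²) = -3 + S - 1333*d + d*S²)
2686859/1884631 - 2810464/x(1770, -1394) = 2686859/1884631 - 2810464/(-3 - 1394 - 1333*1770 + 1770*(-1394)²) = 2686859*(1/1884631) - 2810464/(-3 - 1394 - 2359410 + 1770*1943236) = 383837/269233 - 2810464/(-3 - 1394 - 2359410 + 3439527720) = 383837/269233 - 2810464/3437166913 = 1318555166731069/925398759487729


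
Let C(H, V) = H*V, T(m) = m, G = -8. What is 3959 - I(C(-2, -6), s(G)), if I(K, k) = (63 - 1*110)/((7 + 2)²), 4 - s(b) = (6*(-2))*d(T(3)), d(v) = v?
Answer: 320726/81 ≈ 3959.6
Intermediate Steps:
s(b) = 40 (s(b) = 4 - 6*(-2)*3 = 4 - (-12)*3 = 4 - 1*(-36) = 4 + 36 = 40)
I(K, k) = -47/81 (I(K, k) = (63 - 110)/(9²) = -47/81)
3959 - I(C(-2, -6), s(G)) = 3959 - 1*(-47/81) = 3959 + 47/81 = 320726/81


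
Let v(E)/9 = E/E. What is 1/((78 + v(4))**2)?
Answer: 1/7569 ≈ 0.00013212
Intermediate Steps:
v(E) = 9 (v(E) = 9*(E/E) = 9*1 = 9)
1/((78 + v(4))**2) = 1/((78 + 9)**2) = 1/(87**2) = 1/7569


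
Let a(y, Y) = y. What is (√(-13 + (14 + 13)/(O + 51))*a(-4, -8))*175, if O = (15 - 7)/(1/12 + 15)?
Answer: -1400*I*√30147973/3109 ≈ -2472.5*I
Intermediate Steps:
O = 96/181 (O = 8/(1/12 + 15) = 8/(181/12) = 8*(12/181) = 96/181 ≈ 0.53039)
(√(-13 + (14 + 13)/(O + 51))*a(-4, -8))*175 = (√(-13 + (14 + 13)/(96/181 + 51))*(-4))*175 = (√(-13 + 27/(9327/181))*(-4))*175 = (√(-13 + 27*(181/9327))*(-4))*175 = (√(-13 + 1629/3109)*(-4))*175 = (√(-38788/3109)*(-4))*175 = ((2*I*√30147973/3109)*(-4))*175 = -8*I*√30147973/3109*175 = -1400*I*√30147973/3109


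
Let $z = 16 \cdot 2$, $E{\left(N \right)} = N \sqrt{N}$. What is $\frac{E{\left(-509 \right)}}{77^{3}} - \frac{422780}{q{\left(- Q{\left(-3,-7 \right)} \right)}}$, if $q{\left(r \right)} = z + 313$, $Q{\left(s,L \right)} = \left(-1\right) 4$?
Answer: $- \frac{84556}{69} - \frac{509 i \sqrt{509}}{456533} \approx -1225.4 - 0.025154 i$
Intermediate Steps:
$Q{\left(s,L \right)} = -4$
$E{\left(N \right)} = N^{\frac{3}{2}}$
$z = 32$
$q{\left(r \right)} = 345$ ($q{\left(r \right)} = 32 + 313 = 345$)
$\frac{E{\left(-509 \right)}}{77^{3}} - \frac{422780}{q{\left(- Q{\left(-3,-7 \right)} \right)}} = \frac{\left(-509\right)^{\frac{3}{2}}}{77^{3}} - \frac{422780}{345} = \frac{\left(-509\right) i \sqrt{509}}{456533} - \frac{84556}{69} = - 509 i \sqrt{509} \cdot \frac{1}{456533} - \frac{84556}{69} = - \frac{509 i \sqrt{509}}{456533} - \frac{84556}{69} = - \frac{84556}{69} - \frac{509 i \sqrt{509}}{456533}$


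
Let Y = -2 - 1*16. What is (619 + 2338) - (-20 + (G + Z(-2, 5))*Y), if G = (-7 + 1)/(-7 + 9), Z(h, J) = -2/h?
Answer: 2941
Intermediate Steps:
G = -3 (G = -6/2 = -6*1/2 = -3)
Y = -18 (Y = -2 - 16 = -18)
(619 + 2338) - (-20 + (G + Z(-2, 5))*Y) = (619 + 2338) - (-20 + (-3 - 2/(-2))*(-18)) = 2957 - (-20 + (-3 - 2*(-1/2))*(-18)) = 2957 - (-20 + (-3 + 1)*(-18)) = 2957 - (-20 - 2*(-18)) = 2957 - (-20 + 36) = 2957 - 1*16 = 2957 - 16 = 2941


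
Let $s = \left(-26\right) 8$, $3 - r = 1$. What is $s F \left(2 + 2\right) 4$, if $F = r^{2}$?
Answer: $-13312$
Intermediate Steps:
$r = 2$ ($r = 3 - 1 = 2$)
$F = 4$ ($F = 2^{2} = 4$)
$s = -208$
$s F \left(2 + 2\right) 4 = \left(-208\right) 4 \left(2 + 2\right) 4 = - 832 \cdot 4 \cdot 4 = \left(-832\right) 16 = -13312$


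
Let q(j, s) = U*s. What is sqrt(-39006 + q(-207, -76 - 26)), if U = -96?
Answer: 3*I*sqrt(3246) ≈ 170.92*I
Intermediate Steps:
q(j, s) = -96*s
sqrt(-39006 + q(-207, -76 - 26)) = sqrt(-39006 - 96*(-76 - 26)) = sqrt(-39006 - 96*(-102)) = sqrt(-39006 + 9792) = sqrt(-29214) = 3*I*sqrt(3246)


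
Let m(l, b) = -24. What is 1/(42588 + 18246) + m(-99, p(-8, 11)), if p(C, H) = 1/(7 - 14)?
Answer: -1460015/60834 ≈ -24.000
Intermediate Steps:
p(C, H) = -⅐ (p(C, H) = 1/(-7) = -⅐)
1/(42588 + 18246) + m(-99, p(-8, 11)) = 1/(42588 + 18246) - 24 = 1/60834 - 24 = -1460015/60834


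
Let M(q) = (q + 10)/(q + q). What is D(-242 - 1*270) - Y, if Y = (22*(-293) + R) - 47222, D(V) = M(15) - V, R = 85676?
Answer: -188971/6 ≈ -31495.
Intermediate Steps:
M(q) = (10 + q)/(2*q) (M(q) = (10 + q)/((2*q)) = (10 + q)*(1/(2*q)) = (10 + q)/(2*q))
D(V) = ⅚ - V (D(V) = (½)*(10 + 15)/15 - V = (½)*(1/15)*25 - V = ⅚ - V)
Y = 32008 (Y = (22*(-293) + 85676) - 47222 = (-6446 + 85676) - 47222 = 79230 - 47222 = 32008)
D(-242 - 1*270) - Y = (⅚ - (-242 - 1*270)) - 1*32008 = (⅚ - (-242 - 270)) - 32008 = (⅚ - 1*(-512)) - 32008 = (⅚ + 512) - 32008 = 3077/6 - 32008 = -188971/6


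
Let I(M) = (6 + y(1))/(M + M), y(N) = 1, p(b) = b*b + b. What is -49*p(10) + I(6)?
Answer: -64673/12 ≈ -5389.4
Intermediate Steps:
p(b) = b + b² (p(b) = b² + b = b + b²)
I(M) = 7/(2*M) (I(M) = (6 + 1)/(M + M) = 7/((2*M)) = 7*(1/(2*M)) = 7/(2*M))
-49*p(10) + I(6) = -490*(1 + 10) + (7/2)/6 = -490*11 + (7/2)*(⅙) = -49*110 + 7/12 = -5390 + 7/12 = -64673/12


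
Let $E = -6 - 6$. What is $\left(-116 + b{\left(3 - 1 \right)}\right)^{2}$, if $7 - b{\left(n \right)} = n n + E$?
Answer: $10201$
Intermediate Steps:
$E = -12$
$b{\left(n \right)} = 19 - n^{2}$ ($b{\left(n \right)} = 7 - \left(n n - 12\right) = 7 - \left(n^{2} - 12\right) = 7 - \left(-12 + n^{2}\right) = 19 - n^{2}$)
$\left(-116 + b{\left(3 - 1 \right)}\right)^{2} = \left(-116 + \left(19 - \left(3 - 1\right)^{2}\right)\right)^{2} = \left(-116 + \left(19 - 2^{2}\right)\right)^{2} = \left(-116 + \left(19 - 4\right)\right)^{2} = \left(-116 + 15\right)^{2} = \left(-101\right)^{2} = 10201$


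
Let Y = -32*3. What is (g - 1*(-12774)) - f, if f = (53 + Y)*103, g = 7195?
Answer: 24398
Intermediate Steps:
Y = -96
f = -4429 (f = (53 - 96)*103 = -43*103 = -4429)
(g - 1*(-12774)) - f = (7195 - 1*(-12774)) - 1*(-4429) = (7195 + 12774) + 4429 = 19969 + 4429 = 24398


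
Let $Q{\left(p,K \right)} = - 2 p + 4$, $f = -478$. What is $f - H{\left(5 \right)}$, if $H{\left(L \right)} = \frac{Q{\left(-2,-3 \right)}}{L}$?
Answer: $- \frac{2398}{5} \approx -479.6$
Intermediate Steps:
$Q{\left(p,K \right)} = 4 - 2 p$
$H{\left(L \right)} = \frac{8}{L}$ ($H{\left(L \right)} = \frac{4 - -4}{L} = \frac{4 + 4}{L} = \frac{8}{L}$)
$f - H{\left(5 \right)} = -478 - \frac{8}{5} = - \frac{2398}{5}$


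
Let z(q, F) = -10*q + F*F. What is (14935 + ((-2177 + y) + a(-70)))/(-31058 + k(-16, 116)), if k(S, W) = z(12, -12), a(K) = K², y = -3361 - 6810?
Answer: -7487/31034 ≈ -0.24125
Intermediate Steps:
y = -10171
z(q, F) = F² - 10*q (z(q, F) = -10*q + F² = F² - 10*q)
k(S, W) = 24 (k(S, W) = (-12)² - 10*12 = 144 - 120 = 24)
(14935 + ((-2177 + y) + a(-70)))/(-31058 + k(-16, 116)) = (14935 + ((-2177 - 10171) + (-70)²))/(-31058 + 24) = (14935 + (-12348 + 4900))/(-31034) = (14935 - 7448)*(-1/31034) = 7487*(-1/31034) = -7487/31034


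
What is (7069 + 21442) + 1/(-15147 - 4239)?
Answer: 552714245/19386 ≈ 28511.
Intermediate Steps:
(7069 + 21442) + 1/(-15147 - 4239) = 28511 + 1/(-19386) = 28511 - 1/19386 = 552714245/19386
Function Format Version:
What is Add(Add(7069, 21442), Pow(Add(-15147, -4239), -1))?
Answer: Rational(552714245, 19386) ≈ 28511.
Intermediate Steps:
Add(Add(7069, 21442), Pow(Add(-15147, -4239), -1)) = Add(28511, Pow(-19386, -1)) = Add(28511, Rational(-1, 19386)) = Rational(552714245, 19386)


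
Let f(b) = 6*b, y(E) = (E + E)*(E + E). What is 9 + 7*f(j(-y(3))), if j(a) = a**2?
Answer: 54441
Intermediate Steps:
y(E) = 4*E**2 (y(E) = (2*E)*(2*E) = 4*E**2)
9 + 7*f(j(-y(3))) = 9 + 7*(6*(-4*3**2)**2) = 9 + 7*(6*(-4*9)**2) = 9 + 7*(6*(-1*36)**2) = 9 + 7*(6*(-36)**2) = 9 + 7*(6*1296) = 9 + 7*7776 = 9 + 54432 = 54441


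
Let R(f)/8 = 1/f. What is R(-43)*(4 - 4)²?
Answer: 0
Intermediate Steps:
R(f) = 8/f
R(-43)*(4 - 4)² = (8/(-43))*(4 - 4)² = (8*(-1/43))*0² = -8/43*0 = 0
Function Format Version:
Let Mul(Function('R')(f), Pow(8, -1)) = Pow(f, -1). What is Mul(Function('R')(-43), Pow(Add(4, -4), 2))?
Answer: 0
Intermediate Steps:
Function('R')(f) = Mul(8, Pow(f, -1))
Mul(Function('R')(-43), Pow(Add(4, -4), 2)) = Mul(Mul(8, Pow(-43, -1)), Pow(Add(4, -4), 2)) = Mul(Mul(8, Rational(-1, 43)), Pow(0, 2)) = Mul(Rational(-8, 43), 0) = 0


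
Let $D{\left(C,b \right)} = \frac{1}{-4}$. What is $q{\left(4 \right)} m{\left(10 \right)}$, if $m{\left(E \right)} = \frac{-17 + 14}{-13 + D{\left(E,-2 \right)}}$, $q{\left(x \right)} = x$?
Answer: $\frac{48}{53} \approx 0.90566$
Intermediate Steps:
$D{\left(C,b \right)} = - \frac{1}{4}$
$m{\left(E \right)} = \frac{12}{53}$ ($m{\left(E \right)} = \frac{-17 + 14}{-13 - \frac{1}{4}} = - \frac{3}{- \frac{53}{4}} = \left(-3\right) \left(- \frac{4}{53}\right) = \frac{12}{53}$)
$q{\left(4 \right)} m{\left(10 \right)} = 4 \cdot \frac{12}{53} = \frac{48}{53}$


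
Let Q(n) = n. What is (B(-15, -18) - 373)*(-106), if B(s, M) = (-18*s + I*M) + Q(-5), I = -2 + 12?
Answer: 30528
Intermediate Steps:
I = 10
B(s, M) = -5 - 18*s + 10*M (B(s, M) = (-18*s + 10*M) - 5 = -5 - 18*s + 10*M)
(B(-15, -18) - 373)*(-106) = ((-5 - 18*(-15) + 10*(-18)) - 373)*(-106) = ((-5 + 270 - 180) - 373)*(-106) = (85 - 373)*(-106) = -288*(-106) = 30528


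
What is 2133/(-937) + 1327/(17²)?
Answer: 626962/270793 ≈ 2.3153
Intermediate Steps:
2133/(-937) + 1327/(17²) = 2133*(-1/937) + 1327/289 = -2133/937 + 1327*(1/289) = -2133/937 + 1327/289 = 626962/270793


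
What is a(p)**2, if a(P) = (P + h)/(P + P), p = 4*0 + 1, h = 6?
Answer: 49/4 ≈ 12.250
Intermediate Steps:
p = 1 (p = 0 + 1 = 1)
a(P) = (6 + P)/(2*P) (a(P) = (P + 6)/(P + P) = (6 + P)/((2*P)) = (6 + P)*(1/(2*P)) = (6 + P)/(2*P))
a(p)**2 = ((1/2)*(6 + 1)/1)**2 = ((1/2)*1*7)**2 = (7/2)**2 = 49/4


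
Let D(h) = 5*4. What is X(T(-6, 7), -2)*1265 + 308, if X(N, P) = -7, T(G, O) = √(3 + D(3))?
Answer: -8547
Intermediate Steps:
D(h) = 20
T(G, O) = √23 (T(G, O) = √(3 + 20) = √23)
X(T(-6, 7), -2)*1265 + 308 = -7*1265 + 308 = -8855 + 308 = -8547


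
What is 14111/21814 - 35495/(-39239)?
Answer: 1327989459/855959546 ≈ 1.5515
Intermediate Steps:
14111/21814 - 35495/(-39239) = 14111*(1/21814) - 35495*(-1/39239) = 14111/21814 + 35495/39239 = 1327989459/855959546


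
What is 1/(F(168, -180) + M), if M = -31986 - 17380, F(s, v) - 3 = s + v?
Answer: -1/49375 ≈ -2.0253e-5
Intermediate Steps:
F(s, v) = 3 + s + v (F(s, v) = 3 + (s + v) = 3 + s + v)
M = -49366
1/(F(168, -180) + M) = 1/((3 + 168 - 180) - 49366) = 1/(-9 - 49366) = 1/(-49375) = -1/49375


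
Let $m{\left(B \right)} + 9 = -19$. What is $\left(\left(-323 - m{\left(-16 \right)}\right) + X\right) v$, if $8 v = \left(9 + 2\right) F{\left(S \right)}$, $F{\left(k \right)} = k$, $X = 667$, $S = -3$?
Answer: $- \frac{3069}{2} \approx -1534.5$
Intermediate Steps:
$m{\left(B \right)} = -28$ ($m{\left(B \right)} = -9 - 19 = -28$)
$v = - \frac{33}{8}$ ($v = \frac{\left(9 + 2\right) \left(-3\right)}{8} = \frac{11 \left(-3\right)}{8} = \frac{1}{8} \left(-33\right) = - \frac{33}{8} \approx -4.125$)
$\left(\left(-323 - m{\left(-16 \right)}\right) + X\right) v = \left(\left(-323 - -28\right) + 667\right) \left(- \frac{33}{8}\right) = \left(\left(-323 + 28\right) + 667\right) \left(- \frac{33}{8}\right) = \left(-295 + 667\right) \left(- \frac{33}{8}\right) = 372 \left(- \frac{33}{8}\right) = - \frac{3069}{2}$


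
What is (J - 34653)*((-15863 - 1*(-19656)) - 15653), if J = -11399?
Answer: 546176720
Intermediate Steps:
(J - 34653)*((-15863 - 1*(-19656)) - 15653) = (-11399 - 34653)*((-15863 - 1*(-19656)) - 15653) = -46052*((-15863 + 19656) - 15653) = -46052*(3793 - 15653) = -46052*(-11860) = 546176720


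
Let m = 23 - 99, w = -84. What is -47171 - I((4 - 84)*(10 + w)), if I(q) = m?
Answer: -47095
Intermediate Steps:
m = -76
I(q) = -76
-47171 - I((4 - 84)*(10 + w)) = -47171 - 1*(-76) = -47171 + 76 = -47095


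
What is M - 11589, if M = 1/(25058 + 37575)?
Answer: -725853836/62633 ≈ -11589.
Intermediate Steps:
M = 1/62633 ≈ 1.5966e-5
M - 11589 = 1/62633 - 11589 = -725853836/62633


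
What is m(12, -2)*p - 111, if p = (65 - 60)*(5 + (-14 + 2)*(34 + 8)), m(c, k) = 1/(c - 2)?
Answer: -721/2 ≈ -360.50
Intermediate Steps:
m(c, k) = 1/(-2 + c)
p = -2495 (p = 5*(5 - 12*42) = 5*(5 - 504) = 5*(-499) = -2495)
m(12, -2)*p - 111 = -2495/(-2 + 12) - 111 = -2495/10 - 111 = (⅒)*(-2495) - 111 = -499/2 - 111 = -721/2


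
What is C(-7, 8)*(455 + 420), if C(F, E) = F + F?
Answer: -12250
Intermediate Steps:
C(F, E) = 2*F
C(-7, 8)*(455 + 420) = (2*(-7))*(455 + 420) = -14*875 = -12250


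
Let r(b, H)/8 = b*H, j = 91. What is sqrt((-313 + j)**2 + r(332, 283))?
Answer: 2*sqrt(200233) ≈ 894.95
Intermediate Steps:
r(b, H) = 8*H*b (r(b, H) = 8*(b*H) = 8*(H*b) = 8*H*b)
sqrt((-313 + j)**2 + r(332, 283)) = sqrt((-313 + 91)**2 + 8*283*332) = sqrt((-222)**2 + 751648) = sqrt(49284 + 751648) = sqrt(800932) = 2*sqrt(200233)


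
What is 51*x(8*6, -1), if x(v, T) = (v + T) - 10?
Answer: 1887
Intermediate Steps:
x(v, T) = -10 + T + v (x(v, T) = (T + v) - 10 = -10 + T + v)
51*x(8*6, -1) = 51*(-10 - 1 + 8*6) = 51*(-10 - 1 + 48) = 51*37 = 1887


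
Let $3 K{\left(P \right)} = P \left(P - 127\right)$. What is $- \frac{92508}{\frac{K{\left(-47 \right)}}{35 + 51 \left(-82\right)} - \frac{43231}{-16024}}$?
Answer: $- \frac{211975791456}{4675777} \approx -45335.0$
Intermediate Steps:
$K{\left(P \right)} = \frac{P \left(-127 + P\right)}{3}$ ($K{\left(P \right)} = \frac{P \left(P - 127\right)}{3} = \frac{P \left(-127 + P\right)}{3}$)
$- \frac{92508}{\frac{K{\left(-47 \right)}}{35 + 51 \left(-82\right)} - \frac{43231}{-16024}} = - \frac{92508}{\frac{\frac{1}{3} \left(-47\right) \left(-127 - 47\right)}{35 + 51 \left(-82\right)} - \frac{43231}{-16024}} = - \frac{92508}{\frac{\frac{1}{3} \left(-47\right) \left(-174\right)}{35 - 4182} - - \frac{43231}{16024}} = - \frac{92508}{\frac{2726}{-4147} + \frac{43231}{16024}} = - \frac{92508}{2726 \left(- \frac{1}{4147}\right) + \frac{43231}{16024}} = - \frac{92508}{- \frac{94}{143} + \frac{43231}{16024}} = - \frac{92508}{\frac{4675777}{2291432}} = \left(-92508\right) \frac{2291432}{4675777} = - \frac{211975791456}{4675777}$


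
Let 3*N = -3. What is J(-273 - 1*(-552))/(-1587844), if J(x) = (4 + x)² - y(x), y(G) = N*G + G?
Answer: -80089/1587844 ≈ -0.050439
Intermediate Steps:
N = -1 (N = (⅓)*(-3) = -1)
y(G) = 0 (y(G) = -G + G = 0)
J(x) = (4 + x)² (J(x) = (4 + x)² - 1*0 = (4 + x)² + 0 = (4 + x)²)
J(-273 - 1*(-552))/(-1587844) = (4 + (-273 - 1*(-552)))²/(-1587844) = (4 + (-273 + 552))²*(-1/1587844) = (4 + 279)²*(-1/1587844) = 283²*(-1/1587844) = 80089*(-1/1587844) = -80089/1587844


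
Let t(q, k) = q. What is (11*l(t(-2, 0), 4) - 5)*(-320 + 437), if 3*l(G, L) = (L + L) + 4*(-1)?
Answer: 1131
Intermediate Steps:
l(G, L) = -4/3 + 2*L/3 (l(G, L) = ((L + L) + 4*(-1))/3 = (2*L - 4)/3 = (-4 + 2*L)/3 = -4/3 + 2*L/3)
(11*l(t(-2, 0), 4) - 5)*(-320 + 437) = (11*(-4/3 + (⅔)*4) - 5)*(-320 + 437) = (11*(-4/3 + 8/3) - 5)*117 = (11*(4/3) - 5)*117 = (44/3 - 5)*117 = (29/3)*117 = 1131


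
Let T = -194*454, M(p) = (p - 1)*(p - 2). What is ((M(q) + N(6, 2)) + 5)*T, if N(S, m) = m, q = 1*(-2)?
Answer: -1673444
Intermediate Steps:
q = -2
M(p) = (-1 + p)*(-2 + p)
T = -88076
((M(q) + N(6, 2)) + 5)*T = (((2 + (-2)² - 3*(-2)) + 2) + 5)*(-88076) = (((2 + 4 + 6) + 2) + 5)*(-88076) = ((12 + 2) + 5)*(-88076) = (14 + 5)*(-88076) = 19*(-88076) = -1673444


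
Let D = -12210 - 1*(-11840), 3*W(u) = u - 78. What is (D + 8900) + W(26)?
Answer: 25538/3 ≈ 8512.7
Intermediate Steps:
W(u) = -26 + u/3 (W(u) = (u - 78)/3 = (-78 + u)/3 = -26 + u/3)
D = -370 (D = -12210 + 11840 = -370)
(D + 8900) + W(26) = (-370 + 8900) + (-26 + (⅓)*26) = 8530 + (-26 + 26/3) = 8530 - 52/3 = 25538/3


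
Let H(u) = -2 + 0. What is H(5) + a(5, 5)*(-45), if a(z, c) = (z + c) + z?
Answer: -677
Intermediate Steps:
a(z, c) = c + 2*z (a(z, c) = (c + z) + z = c + 2*z)
H(u) = -2
H(5) + a(5, 5)*(-45) = -2 + (5 + 2*5)*(-45) = -2 + (5 + 10)*(-45) = -2 + 15*(-45) = -2 - 675 = -677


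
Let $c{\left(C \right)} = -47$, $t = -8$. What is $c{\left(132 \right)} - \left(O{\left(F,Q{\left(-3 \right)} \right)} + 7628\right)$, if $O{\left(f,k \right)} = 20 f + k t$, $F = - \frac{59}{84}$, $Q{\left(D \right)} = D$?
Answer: $- \frac{161384}{21} \approx -7685.0$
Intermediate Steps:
$F = - \frac{59}{84}$ ($F = \left(-59\right) \frac{1}{84} = - \frac{59}{84} \approx -0.70238$)
$O{\left(f,k \right)} = - 8 k + 20 f$ ($O{\left(f,k \right)} = 20 f + k \left(-8\right) = 20 f - 8 k = - 8 k + 20 f$)
$c{\left(132 \right)} - \left(O{\left(F,Q{\left(-3 \right)} \right)} + 7628\right) = -47 - \left(\left(\left(-8\right) \left(-3\right) + 20 \left(- \frac{59}{84}\right)\right) + 7628\right) = -47 - \left(\left(24 - \frac{295}{21}\right) + 7628\right) = -47 - \left(\frac{209}{21} + 7628\right) = -47 - \frac{160397}{21} = - \frac{161384}{21}$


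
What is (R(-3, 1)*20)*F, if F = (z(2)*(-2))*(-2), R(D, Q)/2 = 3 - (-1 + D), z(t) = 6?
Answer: 6720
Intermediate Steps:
R(D, Q) = 8 - 2*D (R(D, Q) = 2*(3 - (-1 + D)) = 2*(3 + (1 - D)) = 2*(4 - D) = 8 - 2*D)
F = 24 (F = (6*(-2))*(-2) = -12*(-2) = 24)
(R(-3, 1)*20)*F = ((8 - 2*(-3))*20)*24 = ((8 + 6)*20)*24 = (14*20)*24 = 280*24 = 6720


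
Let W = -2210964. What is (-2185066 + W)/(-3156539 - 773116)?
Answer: 879206/785931 ≈ 1.1187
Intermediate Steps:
(-2185066 + W)/(-3156539 - 773116) = (-2185066 - 2210964)/(-3156539 - 773116) = -4396030/(-3929655) = -4396030*(-1/3929655) = 879206/785931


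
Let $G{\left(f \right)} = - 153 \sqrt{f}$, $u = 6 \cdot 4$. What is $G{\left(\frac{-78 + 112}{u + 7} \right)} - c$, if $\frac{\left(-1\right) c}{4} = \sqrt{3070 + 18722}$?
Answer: $16 \sqrt{1362} - \frac{153 \sqrt{1054}}{31} \approx 430.25$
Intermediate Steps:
$u = 24$
$c = - 16 \sqrt{1362}$ ($c = - 4 \sqrt{3070 + 18722} = - 4 \sqrt{21792} = - 4 \cdot 4 \sqrt{1362} = - 16 \sqrt{1362} \approx -590.48$)
$G{\left(\frac{-78 + 112}{u + 7} \right)} - c = - 153 \sqrt{\frac{-78 + 112}{24 + 7}} - - 16 \sqrt{1362} = - 153 \sqrt{\frac{34}{31}} + 16 \sqrt{1362} = - 153 \frac{\sqrt{1054}}{31} + 16 \sqrt{1362} = - \frac{153 \sqrt{1054}}{31} + 16 \sqrt{1362} = 16 \sqrt{1362} - \frac{153 \sqrt{1054}}{31}$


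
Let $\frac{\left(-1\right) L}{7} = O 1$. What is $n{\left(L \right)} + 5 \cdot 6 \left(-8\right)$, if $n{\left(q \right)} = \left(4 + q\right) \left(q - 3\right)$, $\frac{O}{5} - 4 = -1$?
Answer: $10668$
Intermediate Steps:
$O = 15$ ($O = 20 + 5 \left(-1\right) = 20 - 5 = 15$)
$L = -105$ ($L = - 7 \cdot 15 \cdot 1 = \left(-7\right) 15 = -105$)
$n{\left(q \right)} = \left(-3 + q\right) \left(4 + q\right)$ ($n{\left(q \right)} = \left(4 + q\right) \left(-3 + q\right) = \left(-3 + q\right) \left(4 + q\right)$)
$n{\left(L \right)} + 5 \cdot 6 \left(-8\right) = \left(-12 - 105 + \left(-105\right)^{2}\right) + 5 \cdot 6 \left(-8\right) = \left(-12 - 105 + 11025\right) + 30 \left(-8\right) = 10908 - 240 = 10668$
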